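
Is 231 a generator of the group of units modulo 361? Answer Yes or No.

Yes

φ(361) = φ(19^2) = 19·(19−1) = 342 = 2 · 3^2 · 19.
231 is a primitive root mod 361 iff 231^(φ(361)/q) ≢ 1 for every prime q | φ(361), i.e. q ∈ {2, 3, 19}.
231^171 ≡ 360 (mod 361)  [q = 2: ≢ 1 ✓]
231^114 ≡ 292 (mod 361)  [q = 3: ≢ 1 ✓]
231^18 ≡ 267 (mod 361)  [q = 19: ≢ 1 ✓]
Every test exponent gives a nontrivial residue, hence 231 generates the full group.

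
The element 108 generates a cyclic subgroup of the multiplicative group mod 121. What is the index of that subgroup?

2

Since 108 ∈ (Z/121Z)^×, its order divides φ(121) = φ(11^2) = 11·(11−1) = 110 = 2 · 5 · 11.
Divisors of 110: 1, 2, 5, 10, 11, 22, 55, 110.
Test each divisor d:
108^1 ≡ 108 (mod 121)
108^2 ≡ 48 (mod 121)
108^5 ≡ 56 (mod 121)
108^10 ≡ 111 (mod 121)
108^11 ≡ 9 (mod 121)
108^22 ≡ 81 (mod 121)
108^55 ≡ 1 (mod 121) ✓
The order of 108 is 55, so the subgroup it generates has 55 elements.
[(Z/121Z)^× : ⟨108⟩] = 110/55 = 2.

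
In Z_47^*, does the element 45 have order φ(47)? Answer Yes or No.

Yes

φ(47) = 47 − 1 = 46 = 2 · 23.
It suffices to check that the order of 45 is not a proper divisor of 46: compute 45^(46/q) for q ∈ {2, 23}.
45^23 ≡ 46 (mod 47)  [q = 2: ≢ 1 ✓]
45^2 ≡ 4 (mod 47)  [q = 23: ≢ 1 ✓]
Every test exponent gives a nontrivial residue, hence 45 generates the full group.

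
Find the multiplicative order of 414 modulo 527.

The order of 414 must divide φ(527) = φ(17·31) = (17−1)·(31−1) = 16·30 = 480 = 2^5 · 3 · 5.
Divisors of 480: 1, 2, 3, 4, 5, 6, 8, 10, 12, 15, 16, 20, 24, 30, 32, 40, 48, 60, 80, 96, 120, 160, 240, 480.
Check 414^d mod 527 for each divisor in increasing order:
414^1 ≡ 414 (mod 527)
414^2 ≡ 121 (mod 527)
414^3 ≡ 29 (mod 527)
414^4 ≡ 412 (mod 527)
414^5 ≡ 347 (mod 527)
414^6 ≡ 314 (mod 527)
414^8 ≡ 50 (mod 527)
414^10 ≡ 253 (mod 527)
414^12 ≡ 47 (mod 527)
414^15 ≡ 309 (mod 527)
414^16 ≡ 392 (mod 527)
414^20 ≡ 242 (mod 527)
414^24 ≡ 101 (mod 527)
414^30 ≡ 94 (mod 527)
414^32 ≡ 307 (mod 527)
414^40 ≡ 67 (mod 527)
414^48 ≡ 188 (mod 527)
414^60 ≡ 404 (mod 527)
414^80 ≡ 273 (mod 527)
414^96 ≡ 35 (mod 527)
414^120 ≡ 373 (mod 527)
414^160 ≡ 222 (mod 527)
414^240 ≡ 1 (mod 527) ✓
Therefore the multiplicative order of 414 modulo 527 is 240.

240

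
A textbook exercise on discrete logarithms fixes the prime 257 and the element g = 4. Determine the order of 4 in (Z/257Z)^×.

By Lagrange's theorem, ord_257(4) divides φ(257) = 257 − 1 = 256 = 2^8.
Divisors of 256: 1, 2, 4, 8, 16, 32, 64, 128, 256.
Test each divisor d:
4^1 ≡ 4
4^2 ≡ 16
4^4 ≡ 256
4^8 ≡ 1
The smallest such exponent is 8, so the order of 4 is 8.

8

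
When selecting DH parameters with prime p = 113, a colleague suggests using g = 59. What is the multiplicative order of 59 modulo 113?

112

Since 59 ∈ (Z/113Z)^×, its order divides φ(113) = 113 − 1 = 112 = 2^4 · 7.
Divisors of 112: 1, 2, 4, 7, 8, 14, 16, 28, 56, 112.
Test each divisor d:
59^1 ≡ 59 (mod 113)
59^2 ≡ 91 (mod 113)
59^4 ≡ 32 (mod 113)
59^7 ≡ 48 (mod 113)
59^8 ≡ 7 (mod 113)
59^14 ≡ 44 (mod 113)
59^16 ≡ 49 (mod 113)
59^28 ≡ 15 (mod 113)
59^56 ≡ 112 (mod 113)
59^112 ≡ 1 (mod 113) ✓
Therefore the multiplicative order of 59 modulo 113 is 112.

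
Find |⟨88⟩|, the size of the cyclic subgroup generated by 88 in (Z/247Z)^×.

6

The order of 88 must divide φ(247) = φ(13·19) = (13−1)·(19−1) = 12·18 = 216 = 2^3 · 3^3.
Divisors of 216: 1, 2, 3, 4, 6, 8, 9, 12, 18, 24, 27, 36, 54, 72, 108, 216.
Evaluate successive powers at the divisors of 216:
88^1 ≡ 88 (mod 247)
88^2 ≡ 87 (mod 247)
88^3 ≡ 246 (mod 247)
88^4 ≡ 159 (mod 247)
88^6 ≡ 1 (mod 247) ✓
So ord_247(88) = 6.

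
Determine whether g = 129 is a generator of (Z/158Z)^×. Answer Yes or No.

No

φ(158) = φ(2)·φ(79) = 1·78 = 78 = 2 · 3 · 13.
Test 129^(78/q) mod 158 for each prime factor q of 78:
129^39 ≡ 1 (mod 158)  [q = 2: ≡ 1 ✗]
129^26 ≡ 55 (mod 158)  [q = 3: ≢ 1 ✓]
129^6 ≡ 89 (mod 158)  [q = 13: ≢ 1 ✓]
Since 129^39 ≡ 1, the order of 129 divides 39 < 78, so 129 is not a primitive root.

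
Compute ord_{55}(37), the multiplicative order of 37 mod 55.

By Lagrange's theorem, ord_55(37) divides φ(55) = φ(5·11) = (5−1)·(11−1) = 4·10 = 40 = 2^3 · 5.
Divisors of 40: 1, 2, 4, 5, 8, 10, 20, 40.
Compute 37^d (mod 55) for the divisors d until we hit 1:
37^1 ≡ 37 (mod 55)
37^2 ≡ 49 (mod 55)
37^4 ≡ 36 (mod 55)
37^5 ≡ 12 (mod 55)
37^8 ≡ 31 (mod 55)
37^10 ≡ 34 (mod 55)
37^20 ≡ 1 (mod 55) ✓
Therefore the multiplicative order of 37 modulo 55 is 20.

20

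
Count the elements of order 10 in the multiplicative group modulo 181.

φ(181) = 181 − 1 = 180 = 2^2 · 3^2 · 5.
(Z/181Z)^× is cyclic (|G| = 180); a cyclic group of order m has exactly φ(d) elements of each order d | m, and none otherwise.
10 = 2 · 5 divides 180, and φ(10) = 4.

4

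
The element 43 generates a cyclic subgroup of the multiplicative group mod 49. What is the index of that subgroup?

ord(43) | φ(49) = φ(7^2) = 7·(7−1) = 42 = 2 · 3 · 7.
Divisors of 42: 1, 2, 3, 6, 7, 14, 21, 42.
Compute 43^d (mod 49) for the divisors d until we hit 1:
43^1 ≡ 43 (mod 49)
43^2 ≡ 36 (mod 49)
43^3 ≡ 29 (mod 49)
43^6 ≡ 8 (mod 49)
43^7 ≡ 1 (mod 49) ✓
So ord_49(43) = 7, hence |⟨43⟩| = 7.
The index is φ(49) / ord(43) = 42 / 7 = 6.

6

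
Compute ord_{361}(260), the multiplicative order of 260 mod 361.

342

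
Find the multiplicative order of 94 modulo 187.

40

ord(94) | φ(187) = φ(11·17) = (11−1)·(17−1) = 10·16 = 160 = 2^5 · 5.
Divisors of 160: 1, 2, 4, 5, 8, 10, 16, 20, 32, 40, 80, 160.
Evaluate successive powers at the divisors of 160:
94^1 ≡ 94
94^2 ≡ 47
94^4 ≡ 152
94^5 ≡ 76
94^8 ≡ 103
94^10 ≡ 166
94^16 ≡ 137
94^20 ≡ 67
94^32 ≡ 69
94^40 ≡ 1
Therefore the multiplicative order of 94 modulo 187 is 40.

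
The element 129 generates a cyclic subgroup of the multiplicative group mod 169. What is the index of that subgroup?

Since 129 ∈ (Z/169Z)^×, its order divides φ(169) = φ(13^2) = 13·(13−1) = 156 = 2^2 · 3 · 13.
Divisors of 156: 1, 2, 3, 4, 6, 12, 13, 26, 39, 52, 78, 156.
Check 129^d mod 169 for each divisor in increasing order:
129^1 ≡ 129 (mod 169)
129^2 ≡ 79 (mod 169)
129^3 ≡ 51 (mod 169)
129^4 ≡ 157 (mod 169)
129^6 ≡ 66 (mod 169)
129^12 ≡ 131 (mod 169)
129^13 ≡ 168 (mod 169)
129^26 ≡ 1 (mod 169) ✓
The order of 129 is 26, so the subgroup it generates has 26 elements.
Index = |(Z/169Z)^×| / |⟨129⟩| = 156 / 26 = 6.

6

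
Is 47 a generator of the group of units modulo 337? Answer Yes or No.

φ(337) = 337 − 1 = 336 = 2^4 · 3 · 7.
47 is a primitive root mod 337 iff 47^(φ(337)/q) ≢ 1 for every prime q | φ(337), i.e. q ∈ {2, 3, 7}.
47^168 ≡ 1 (mod 337)  [q = 2: ≡ 1 ✗]
47^112 ≡ 1 (mod 337)  [q = 3: ≡ 1 ✗]
47^48 ≡ 52 (mod 337)  [q = 7: ≢ 1 ✓]
The check at q = 2 fails, so 47 generates a proper subgroup.

No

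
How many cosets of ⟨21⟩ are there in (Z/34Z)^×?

4

Since 21 ∈ (Z/34Z)^×, its order divides φ(34) = φ(2)·φ(17) = 1·16 = 16 = 2^4.
Divisors of 16: 1, 2, 4, 8, 16.
Evaluate successive powers at the divisors of 16:
21^1 ≡ 21 (mod 34)
21^2 ≡ 33 (mod 34)
21^4 ≡ 1 (mod 34) ✓
Thus |⟨21⟩| = ord(21) = 4.
[(Z/34Z)^× : ⟨21⟩] = 16/4 = 4.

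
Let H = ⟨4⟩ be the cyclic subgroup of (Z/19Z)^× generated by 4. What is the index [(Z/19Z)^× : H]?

The order of 4 must divide φ(19) = 19 − 1 = 18 = 2 · 3^2.
Divisors of 18: 1, 2, 3, 6, 9, 18.
Check 4^d mod 19 for each divisor in increasing order:
4^1 ≡ 4 (mod 19)
4^2 ≡ 16 (mod 19)
4^3 ≡ 7 (mod 19)
4^6 ≡ 11 (mod 19)
4^9 ≡ 1 (mod 19) ✓
Thus |⟨4⟩| = ord(4) = 9.
[(Z/19Z)^× : ⟨4⟩] = 18/9 = 2.

2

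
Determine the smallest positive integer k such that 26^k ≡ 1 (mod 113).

56

By Lagrange's theorem, ord_113(26) divides φ(113) = 113 − 1 = 112 = 2^4 · 7.
Divisors of 112: 1, 2, 4, 7, 8, 14, 16, 28, 56, 112.
Compute 26^d (mod 113) for the divisors d until we hit 1:
26^1 ≡ 26 (mod 113)
26^2 ≡ 111 (mod 113)
26^4 ≡ 4 (mod 113)
26^7 ≡ 18 (mod 113)
26^8 ≡ 16 (mod 113)
26^14 ≡ 98 (mod 113)
26^16 ≡ 30 (mod 113)
26^28 ≡ 112 (mod 113)
26^56 ≡ 1 (mod 113) ✓
So ord_113(26) = 56.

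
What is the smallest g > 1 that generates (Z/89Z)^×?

φ(89) = 89 − 1 = 88 = 2^3 · 11.
Test candidates g = 2, 3, … against the prime factors q ∈ {2, 11} of φ(89): g is a generator iff g^(88/q) ≢ 1 for every such q.
g = 2: 2^44 ≡ 1 — hits 1, so not a primitive root.
g = 3: 3^44 ≡ 88; 3^8 ≡ 64 — none is 1, so 3 is a primitive root.
The smallest primitive root modulo 89 is 3.

3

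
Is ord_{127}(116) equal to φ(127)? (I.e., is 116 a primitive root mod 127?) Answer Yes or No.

Yes

φ(127) = 127 − 1 = 126 = 2 · 3^2 · 7.
Test 116^(126/q) mod 127 for each prime factor q of 126:
116^63 ≡ 126 (mod 127)  [q = 2: ≢ 1 ✓]
116^42 ≡ 19 (mod 127)  [q = 3: ≢ 1 ✓]
116^18 ≡ 8 (mod 127)  [q = 7: ≢ 1 ✓]
None equal 1, so ord_127(116) = 126: 116 is a primitive root.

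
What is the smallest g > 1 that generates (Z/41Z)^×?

6

φ(41) = 41 − 1 = 40 = 2^3 · 5.
g is a primitive root iff g^(40/q) ≢ 1 (mod 41) for each prime q ∈ {2, 5}.
g = 2: 2^20 ≡ 1 — hits 1, so not a primitive root.
g = 3: 3^20 ≡ 40; 3^8 ≡ 1 — hits 1, so not a primitive root.
g = 4: 4^20 ≡ 1 — hits 1, so not a primitive root.
g = 5: 5^20 ≡ 1 — hits 1, so not a primitive root.
g = 6: 6^20 ≡ 40; 6^8 ≡ 10 — none is 1, so 6 is a primitive root.
Hence the least primitive root of 41 is 6.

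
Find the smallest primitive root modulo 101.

φ(101) = 101 − 1 = 100 = 2^2 · 5^2.
g is a primitive root iff g^(100/q) ≢ 1 (mod 101) for each prime q ∈ {2, 5}.
g = 2: 2^50 ≡ 100; 2^20 ≡ 95 — none is 1, so 2 is a primitive root.
The smallest primitive root modulo 101 is 2.

2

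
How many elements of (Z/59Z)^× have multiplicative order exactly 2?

φ(59) = 59 − 1 = 58 = 2 · 29.
(Z/59Z)^× is cyclic (|G| = 58); a cyclic group of order m has exactly φ(d) elements of each order d | m, and none otherwise.
2 | 58, and φ(2) = 2 − 1 = 1.

1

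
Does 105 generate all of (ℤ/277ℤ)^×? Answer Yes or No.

φ(277) = 277 − 1 = 276 = 2^2 · 3 · 23.
Test 105^(276/q) mod 277 for each prime factor q of 276:
105^138 ≡ 276 (mod 277)  [q = 2: ≢ 1 ✓]
105^92 ≡ 116 (mod 277)  [q = 3: ≢ 1 ✓]
105^12 ≡ 155 (mod 277)  [q = 23: ≢ 1 ✓]
All checks pass, so 105 has order 276 and is a primitive root modulo 277.

Yes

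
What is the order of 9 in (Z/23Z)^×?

The order of 9 must divide φ(23) = 23 − 1 = 22 = 2 · 11.
Divisors of 22: 1, 2, 11, 22.
Check 9^d mod 23 for each divisor in increasing order:
9^1 ≡ 9 (mod 23)
9^2 ≡ 12 (mod 23)
9^11 ≡ 1 (mod 23) ✓
So ord_23(9) = 11.

11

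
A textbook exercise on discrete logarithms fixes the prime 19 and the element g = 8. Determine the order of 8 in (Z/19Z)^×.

The order of 8 must divide φ(19) = 19 − 1 = 18 = 2 · 3^2.
Divisors of 18: 1, 2, 3, 6, 9, 18.
Test each divisor d:
8^1 ≡ 8 (mod 19)
8^2 ≡ 7 (mod 19)
8^3 ≡ 18 (mod 19)
8^6 ≡ 1 (mod 19) ✓
The smallest such exponent is 6, so the order of 8 is 6.

6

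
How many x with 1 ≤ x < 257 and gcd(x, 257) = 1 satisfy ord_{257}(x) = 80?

0

φ(257) = 257 − 1 = 256 = 2^8.
(Z/257Z)^× is cyclic (|G| = 256); a cyclic group of order m has exactly φ(d) elements of each order d | m, and none otherwise.
80 does not divide 256, so no element of (Z/257Z)^× has order 80.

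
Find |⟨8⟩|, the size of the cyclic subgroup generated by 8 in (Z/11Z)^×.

ord(8) | φ(11) = 11 − 1 = 10 = 2 · 5.
Divisors of 10: 1, 2, 5, 10.
Test each divisor d:
8^1 ≡ 8 (mod 11)
8^2 ≡ 9 (mod 11)
8^5 ≡ 10 (mod 11)
8^10 ≡ 1 (mod 11) ✓
So ord_11(8) = 10.

10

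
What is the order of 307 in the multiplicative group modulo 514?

128

By Lagrange's theorem, ord_514(307) divides φ(514) = φ(2)·φ(257) = 1·256 = 256 = 2^8.
Divisors of 256: 1, 2, 4, 8, 16, 32, 64, 128, 256.
Compute 307^d (mod 514) for the divisors d until we hit 1:
307^1 ≡ 307 (mod 514)
307^2 ≡ 187 (mod 514)
307^4 ≡ 17 (mod 514)
307^8 ≡ 289 (mod 514)
307^16 ≡ 253 (mod 514)
307^32 ≡ 273 (mod 514)
307^64 ≡ 513 (mod 514)
307^128 ≡ 1 (mod 514) ✓
Hence ord(307) = 128.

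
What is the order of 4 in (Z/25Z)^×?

10

Since 4 ∈ (Z/25Z)^×, its order divides φ(25) = φ(5^2) = 5·(5−1) = 20 = 2^2 · 5.
Divisors of 20: 1, 2, 4, 5, 10, 20.
Check 4^d mod 25 for each divisor in increasing order:
4^1 ≡ 4 (mod 25)
4^2 ≡ 16 (mod 25)
4^4 ≡ 6 (mod 25)
4^5 ≡ 24 (mod 25)
4^10 ≡ 1 (mod 25) ✓
Therefore the multiplicative order of 4 modulo 25 is 10.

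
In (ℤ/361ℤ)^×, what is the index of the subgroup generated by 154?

By Lagrange's theorem, ord_361(154) divides φ(361) = φ(19^2) = 19·(19−1) = 342 = 2 · 3^2 · 19.
Divisors of 342: 1, 2, 3, 6, 9, 18, 19, 38, 57, 114, 171, 342.
Test each divisor d:
154^1 ≡ 154
154^2 ≡ 251
154^3 ≡ 27
154^6 ≡ 7
154^9 ≡ 189
154^18 ≡ 343
154^19 ≡ 116
154^38 ≡ 99
154^57 ≡ 293
154^114 ≡ 292
154^171 ≡ 360
154^342 ≡ 1
The order of 154 is 342, so the subgroup it generates has 342 elements.
[(Z/361Z)^× : ⟨154⟩] = 342/342 = 1.

1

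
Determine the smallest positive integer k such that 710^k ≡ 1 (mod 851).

198

By Lagrange's theorem, ord_851(710) divides φ(851) = φ(23·37) = (23−1)·(37−1) = 22·36 = 792 = 2^3 · 3^2 · 11.
Divisors of 792: 1, 2, 3, 4, 6, 8, 9, 11, 12, 18, 22, 24, 33, 36, 44, 66, 72, 88, 99, 132, 198, 264, 396, 792.
Evaluate successive powers at the divisors of 792:
710^1 ≡ 710 (mod 851)
710^2 ≡ 308 (mod 851)
710^3 ≡ 824 (mod 851)
710^4 ≡ 403 (mod 851)
710^6 ≡ 729 (mod 851)
710^8 ≡ 719 (mod 851)
710^9 ≡ 741 (mod 851)
710^11 ≡ 160 (mod 851)
710^12 ≡ 417 (mod 851)
710^18 ≡ 186 (mod 851)
710^22 ≡ 70 (mod 851)
710^24 ≡ 285 (mod 851)
710^33 ≡ 137 (mod 851)
710^36 ≡ 556 (mod 851)
710^44 ≡ 645 (mod 851)
710^66 ≡ 47 (mod 851)
710^72 ≡ 223 (mod 851)
710^88 ≡ 737 (mod 851)
710^99 ≡ 482 (mod 851)
710^132 ≡ 507 (mod 851)
710^198 ≡ 1 (mod 851) ✓
So ord_851(710) = 198.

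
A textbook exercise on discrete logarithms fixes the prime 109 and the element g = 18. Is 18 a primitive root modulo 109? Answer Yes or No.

φ(109) = 109 − 1 = 108 = 2^2 · 3^3.
18 is a primitive root mod 109 iff 18^(φ(109)/q) ≢ 1 for every prime q | φ(109), i.e. q ∈ {2, 3}.
18^54 ≡ 108 (mod 109)  [q = 2: ≢ 1 ✓]
18^36 ≡ 45 (mod 109)  [q = 3: ≢ 1 ✓]
All checks pass, so 18 has order 108 and is a primitive root modulo 109.

Yes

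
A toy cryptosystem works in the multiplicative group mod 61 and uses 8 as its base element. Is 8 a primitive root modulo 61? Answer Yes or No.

No

φ(61) = 61 − 1 = 60 = 2^2 · 3 · 5.
It suffices to check that the order of 8 is not a proper divisor of 60: compute 8^(60/q) for q ∈ {2, 3, 5}.
8^30 ≡ 60 (mod 61)  [q = 2: ≢ 1 ✓]
8^20 ≡ 1 (mod 61)  [q = 3: ≡ 1 ✗]
8^12 ≡ 58 (mod 61)  [q = 5: ≢ 1 ✓]
The check at q = 3 fails, so 8 generates a proper subgroup.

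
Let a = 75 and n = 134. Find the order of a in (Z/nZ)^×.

By Lagrange's theorem, ord_134(75) divides φ(134) = φ(2)·φ(67) = 1·66 = 66 = 2 · 3 · 11.
Divisors of 66: 1, 2, 3, 6, 11, 22, 33, 66.
Compute 75^d (mod 134) for the divisors d until we hit 1:
75^1 ≡ 75 (mod 134)
75^2 ≡ 131 (mod 134)
75^3 ≡ 43 (mod 134)
75^6 ≡ 107 (mod 134)
75^11 ≡ 133 (mod 134)
75^22 ≡ 1 (mod 134) ✓
The smallest such exponent is 22, so the order of 75 is 22.

22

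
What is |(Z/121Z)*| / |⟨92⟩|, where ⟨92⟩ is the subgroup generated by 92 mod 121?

Since 92 ∈ (Z/121Z)^×, its order divides φ(121) = φ(11^2) = 11·(11−1) = 110 = 2 · 5 · 11.
Divisors of 110: 1, 2, 5, 10, 11, 22, 55, 110.
Test each divisor d:
92^1 ≡ 92
92^2 ≡ 115
92^5 ≡ 45
92^10 ≡ 89
92^11 ≡ 81
92^22 ≡ 27
92^55 ≡ 1
Thus |⟨92⟩| = ord(92) = 55.
Index = |(Z/121Z)^×| / |⟨92⟩| = 110 / 55 = 2.

2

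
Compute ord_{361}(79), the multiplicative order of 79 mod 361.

342

Since 79 ∈ (Z/361Z)^×, its order divides φ(361) = φ(19^2) = 19·(19−1) = 342 = 2 · 3^2 · 19.
Divisors of 342: 1, 2, 3, 6, 9, 18, 19, 38, 57, 114, 171, 342.
Compute 79^d (mod 361) for the divisors d until we hit 1:
79^1 ≡ 79 (mod 361)
79^2 ≡ 104 (mod 361)
79^3 ≡ 274 (mod 361)
79^6 ≡ 349 (mod 361)
79^9 ≡ 322 (mod 361)
79^18 ≡ 77 (mod 361)
79^19 ≡ 307 (mod 361)
79^38 ≡ 28 (mod 361)
79^57 ≡ 293 (mod 361)
79^114 ≡ 292 (mod 361)
79^171 ≡ 360 (mod 361)
79^342 ≡ 1 (mod 361) ✓
Hence ord(79) = 342.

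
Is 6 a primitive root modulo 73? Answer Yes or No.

No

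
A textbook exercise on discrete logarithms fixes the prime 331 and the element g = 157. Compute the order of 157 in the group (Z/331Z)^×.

55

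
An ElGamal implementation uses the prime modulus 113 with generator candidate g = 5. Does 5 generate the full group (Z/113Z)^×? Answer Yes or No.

φ(113) = 113 − 1 = 112 = 2^4 · 7.
It suffices to check that the order of 5 is not a proper divisor of 112: compute 5^(112/q) for q ∈ {2, 7}.
5^56 ≡ 112 (mod 113)  [q = 2: ≢ 1 ✓]
5^16 ≡ 30 (mod 113)  [q = 7: ≢ 1 ✓]
All checks pass, so 5 has order 112 and is a primitive root modulo 113.

Yes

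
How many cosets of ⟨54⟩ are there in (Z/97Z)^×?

4

ord(54) | φ(97) = 97 − 1 = 96 = 2^5 · 3.
Divisors of 96: 1, 2, 3, 4, 6, 8, 12, 16, 24, 32, 48, 96.
Evaluate successive powers at the divisors of 96:
54^1 ≡ 54
54^2 ≡ 6
54^3 ≡ 33
54^4 ≡ 36
54^6 ≡ 22
54^8 ≡ 35
54^12 ≡ 96
54^16 ≡ 61
54^24 ≡ 1
So ord_97(54) = 24, hence |⟨54⟩| = 24.
The index is φ(97) / ord(54) = 96 / 24 = 4.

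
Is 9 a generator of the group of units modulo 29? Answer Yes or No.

No

φ(29) = 29 − 1 = 28 = 2^2 · 7.
Test 9^(28/q) mod 29 for each prime factor q of 28:
9^14 ≡ 1 (mod 29)  [q = 2: ≡ 1 ✗]
9^4 ≡ 7 (mod 29)  [q = 7: ≢ 1 ✓]
9^14 ≡ 1 shows ord(9) | 14, strictly less than φ(29); not a primitive root.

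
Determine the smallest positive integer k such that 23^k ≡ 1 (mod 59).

By Lagrange's theorem, ord_59(23) divides φ(59) = 59 − 1 = 58 = 2 · 29.
Divisors of 58: 1, 2, 29, 58.
Test each divisor d:
23^1 ≡ 23 (mod 59)
23^2 ≡ 57 (mod 59)
23^29 ≡ 58 (mod 59)
23^58 ≡ 1 (mod 59) ✓
Therefore the multiplicative order of 23 modulo 59 is 58.

58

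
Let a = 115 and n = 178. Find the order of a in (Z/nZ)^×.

88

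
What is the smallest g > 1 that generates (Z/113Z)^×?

3

φ(113) = 113 − 1 = 112 = 2^4 · 7.
Test candidates g = 2, 3, … against the prime factors q ∈ {2, 7} of φ(113): g is a generator iff g^(112/q) ≢ 1 for every such q.
g = 2: 2^56 ≡ 1 — hits 1, so not a primitive root.
g = 3: 3^56 ≡ 112; 3^16 ≡ 49 — none is 1, so 3 is a primitive root.
The smallest primitive root modulo 113 is 3.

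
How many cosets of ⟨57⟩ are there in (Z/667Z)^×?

ord(57) | φ(667) = φ(23·29) = (23−1)·(29−1) = 22·28 = 616 = 2^3 · 7 · 11.
Divisors of 616: 1, 2, 4, 7, 8, 11, 14, 22, 28, 44, 56, 77, 88, 154, 308, 616.
Evaluate successive powers at the divisors of 616:
57^1 ≡ 57
57^2 ≡ 581
57^4 ≡ 59
57^7 ≡ 260
57^8 ≡ 146
57^11 ≡ 666
57^14 ≡ 233
57^22 ≡ 1
The order of 57 is 22, so the subgroup it generates has 22 elements.
Index = |(Z/667Z)^×| / |⟨57⟩| = 616 / 22 = 28.

28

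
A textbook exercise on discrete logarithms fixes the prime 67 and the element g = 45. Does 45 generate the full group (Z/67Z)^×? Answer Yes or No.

No

φ(67) = 67 − 1 = 66 = 2 · 3 · 11.
Test 45^(66/q) mod 67 for each prime factor q of 66:
45^33 ≡ 66 (mod 67)  [q = 2: ≢ 1 ✓]
45^22 ≡ 1 (mod 67)  [q = 3: ≡ 1 ✗]
45^6 ≡ 25 (mod 67)  [q = 11: ≢ 1 ✓]
The check at q = 3 fails, so 45 generates a proper subgroup.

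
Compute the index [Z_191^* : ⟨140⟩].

Since 140 ∈ (Z/191Z)^×, its order divides φ(191) = 191 − 1 = 190 = 2 · 5 · 19.
Divisors of 190: 1, 2, 5, 10, 19, 38, 95, 190.
Check 140^d mod 191 for each divisor in increasing order:
140^1 ≡ 140 (mod 191)
140^2 ≡ 118 (mod 191)
140^5 ≡ 14 (mod 191)
140^10 ≡ 5 (mod 191)
140^19 ≡ 7 (mod 191)
140^38 ≡ 49 (mod 191)
140^95 ≡ 190 (mod 191)
140^190 ≡ 1 (mod 191) ✓
Thus |⟨140⟩| = ord(140) = 190.
The index is φ(191) / ord(140) = 190 / 190 = 1.

1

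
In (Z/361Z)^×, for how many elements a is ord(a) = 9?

φ(361) = φ(19^2) = 19·(19−1) = 342 = 2 · 3^2 · 19.
Since (Z/361Z)^× is cyclic of order 342, the number of elements of order d is φ(d) when d | 342 and 0 otherwise.
9 = 3^2 divides 342, and φ(9) = 6.

6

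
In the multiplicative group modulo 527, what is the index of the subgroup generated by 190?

6

Since 190 ∈ (Z/527Z)^×, its order divides φ(527) = φ(17·31) = (17−1)·(31−1) = 16·30 = 480 = 2^5 · 3 · 5.
Divisors of 480: 1, 2, 3, 4, 5, 6, 8, 10, 12, 15, 16, 20, 24, 30, 32, 40, 48, 60, 80, 96, 120, 160, 240, 480.
Test each divisor d:
190^1 ≡ 190 (mod 527)
190^2 ≡ 264 (mod 527)
190^3 ≡ 95 (mod 527)
190^4 ≡ 132 (mod 527)
190^5 ≡ 311 (mod 527)
190^6 ≡ 66 (mod 527)
190^8 ≡ 33 (mod 527)
190^10 ≡ 280 (mod 527)
190^12 ≡ 140 (mod 527)
190^15 ≡ 125 (mod 527)
190^16 ≡ 35 (mod 527)
190^20 ≡ 404 (mod 527)
190^24 ≡ 101 (mod 527)
190^30 ≡ 342 (mod 527)
190^32 ≡ 171 (mod 527)
190^40 ≡ 373 (mod 527)
190^48 ≡ 188 (mod 527)
190^60 ≡ 497 (mod 527)
190^80 ≡ 1 (mod 527) ✓
Thus |⟨190⟩| = ord(190) = 80.
[(Z/527Z)^× : ⟨190⟩] = 480/80 = 6.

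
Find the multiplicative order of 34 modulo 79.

78

The order of 34 must divide φ(79) = 79 − 1 = 78 = 2 · 3 · 13.
Divisors of 78: 1, 2, 3, 6, 13, 26, 39, 78.
Check 34^d mod 79 for each divisor in increasing order:
34^1 ≡ 34 (mod 79)
34^2 ≡ 50 (mod 79)
34^3 ≡ 41 (mod 79)
34^6 ≡ 22 (mod 79)
34^13 ≡ 24 (mod 79)
34^26 ≡ 23 (mod 79)
34^39 ≡ 78 (mod 79)
34^78 ≡ 1 (mod 79) ✓
Hence ord(34) = 78.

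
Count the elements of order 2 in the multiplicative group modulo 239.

φ(239) = 239 − 1 = 238 = 2 · 7 · 17.
Since (Z/239Z)^× is cyclic of order 238, the number of elements of order d is φ(d) when d | 238 and 0 otherwise.
2 | 238, and φ(2) = 2 − 1 = 1.

1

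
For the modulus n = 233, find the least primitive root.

3

φ(233) = 233 − 1 = 232 = 2^3 · 29.
Test candidates g = 2, 3, … against the prime factors q ∈ {2, 29} of φ(233): g is a generator iff g^(232/q) ≢ 1 for every such q.
g = 2: 2^116 ≡ 1 — hits 1, so not a primitive root.
g = 3: 3^116 ≡ 232; 3^8 ≡ 37 — none is 1, so 3 is a primitive root.
The smallest primitive root modulo 233 is 3.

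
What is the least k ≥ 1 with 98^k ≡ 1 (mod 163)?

54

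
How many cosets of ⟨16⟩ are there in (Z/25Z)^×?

By Lagrange's theorem, ord_25(16) divides φ(25) = φ(5^2) = 5·(5−1) = 20 = 2^2 · 5.
Divisors of 20: 1, 2, 4, 5, 10, 20.
Test each divisor d:
16^1 ≡ 16 (mod 25)
16^2 ≡ 6 (mod 25)
16^4 ≡ 11 (mod 25)
16^5 ≡ 1 (mod 25) ✓
Thus |⟨16⟩| = ord(16) = 5.
The index is φ(25) / ord(16) = 20 / 5 = 4.

4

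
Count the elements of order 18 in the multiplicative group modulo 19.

6

φ(19) = 19 − 1 = 18 = 2 · 3^2.
In a cyclic group of order 18, there are φ(d) elements of order d for each divisor d of 18, and zero for non-divisors.
18 = 2 · 3^2 divides 18, and φ(18) = 6.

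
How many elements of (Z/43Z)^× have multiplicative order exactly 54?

0

φ(43) = 43 − 1 = 42 = 2 · 3 · 7.
In a cyclic group of order 42, there are φ(d) elements of order d for each divisor d of 42, and zero for non-divisors.
Since 54 ∤ 42, the count is 0.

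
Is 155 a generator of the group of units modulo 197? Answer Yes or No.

φ(197) = 197 − 1 = 196 = 2^2 · 7^2.
155 is a primitive root mod 197 iff 155^(φ(197)/q) ≢ 1 for every prime q | φ(197), i.e. q ∈ {2, 7}.
155^98 ≡ 1 (mod 197)  [q = 2: ≡ 1 ✗]
155^28 ≡ 36 (mod 197)  [q = 7: ≢ 1 ✓]
The check at q = 2 fails, so 155 generates a proper subgroup.

No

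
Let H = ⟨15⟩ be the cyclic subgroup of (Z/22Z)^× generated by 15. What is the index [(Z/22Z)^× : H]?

2

Since 15 ∈ (Z/22Z)^×, its order divides φ(22) = φ(2)·φ(11) = 1·10 = 10 = 2 · 5.
Divisors of 10: 1, 2, 5, 10.
Test each divisor d:
15^1 ≡ 15 (mod 22)
15^2 ≡ 5 (mod 22)
15^5 ≡ 1 (mod 22) ✓
So ord_22(15) = 5, hence |⟨15⟩| = 5.
[(Z/22Z)^× : ⟨15⟩] = 10/5 = 2.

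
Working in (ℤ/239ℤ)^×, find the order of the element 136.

Since 136 ∈ (Z/239Z)^×, its order divides φ(239) = 239 − 1 = 238 = 2 · 7 · 17.
Divisors of 238: 1, 2, 7, 14, 17, 34, 119, 238.
Check 136^d mod 239 for each divisor in increasing order:
136^1 ≡ 136 (mod 239)
136^2 ≡ 93 (mod 239)
136^7 ≡ 101 (mod 239)
136^14 ≡ 163 (mod 239)
136^17 ≡ 10 (mod 239)
136^34 ≡ 100 (mod 239)
136^119 ≡ 1 (mod 239) ✓
Therefore the multiplicative order of 136 modulo 239 is 119.

119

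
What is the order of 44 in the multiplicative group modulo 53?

13

ord(44) | φ(53) = 53 − 1 = 52 = 2^2 · 13.
Divisors of 52: 1, 2, 4, 13, 26, 52.
Test each divisor d:
44^1 ≡ 44 (mod 53)
44^2 ≡ 28 (mod 53)
44^4 ≡ 42 (mod 53)
44^13 ≡ 1 (mod 53) ✓
The smallest such exponent is 13, so the order of 44 is 13.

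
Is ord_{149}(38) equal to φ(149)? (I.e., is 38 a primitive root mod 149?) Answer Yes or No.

Yes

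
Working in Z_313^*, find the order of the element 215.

6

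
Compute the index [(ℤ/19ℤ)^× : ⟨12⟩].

3

The order of 12 must divide φ(19) = 19 − 1 = 18 = 2 · 3^2.
Divisors of 18: 1, 2, 3, 6, 9, 18.
Compute 12^d (mod 19) for the divisors d until we hit 1:
12^1 ≡ 12
12^2 ≡ 11
12^3 ≡ 18
12^6 ≡ 1
Thus |⟨12⟩| = ord(12) = 6.
The index is φ(19) / ord(12) = 18 / 6 = 3.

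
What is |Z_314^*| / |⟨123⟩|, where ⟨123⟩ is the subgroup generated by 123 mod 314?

By Lagrange's theorem, ord_314(123) divides φ(314) = φ(2)·φ(157) = 1·156 = 156 = 2^2 · 3 · 13.
Divisors of 156: 1, 2, 3, 4, 6, 12, 13, 26, 39, 52, 78, 156.
Evaluate successive powers at the divisors of 156:
123^1 ≡ 123 (mod 314)
123^2 ≡ 57 (mod 314)
123^3 ≡ 103 (mod 314)
123^4 ≡ 109 (mod 314)
123^6 ≡ 247 (mod 314)
123^12 ≡ 93 (mod 314)
123^13 ≡ 135 (mod 314)
123^26 ≡ 13 (mod 314)
123^39 ≡ 185 (mod 314)
123^52 ≡ 169 (mod 314)
123^78 ≡ 313 (mod 314)
123^156 ≡ 1 (mod 314) ✓
The order of 123 is 156, so the subgroup it generates has 156 elements.
Index = |(Z/314Z)^×| / |⟨123⟩| = 156 / 156 = 1.

1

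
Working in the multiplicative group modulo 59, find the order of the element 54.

58

By Lagrange's theorem, ord_59(54) divides φ(59) = 59 − 1 = 58 = 2 · 29.
Divisors of 58: 1, 2, 29, 58.
Test each divisor d:
54^1 ≡ 54 (mod 59)
54^2 ≡ 25 (mod 59)
54^29 ≡ 58 (mod 59)
54^58 ≡ 1 (mod 59) ✓
The smallest such exponent is 58, so the order of 54 is 58.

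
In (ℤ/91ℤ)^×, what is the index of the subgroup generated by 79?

24

ord(79) | φ(91) = φ(7·13) = (7−1)·(13−1) = 6·12 = 72 = 2^3 · 3^2.
Divisors of 72: 1, 2, 3, 4, 6, 8, 9, 12, 18, 24, 36, 72.
Check 79^d mod 91 for each divisor in increasing order:
79^1 ≡ 79 (mod 91)
79^2 ≡ 53 (mod 91)
79^3 ≡ 1 (mod 91) ✓
The order of 79 is 3, so the subgroup it generates has 3 elements.
Index = |(Z/91Z)^×| / |⟨79⟩| = 72 / 3 = 24.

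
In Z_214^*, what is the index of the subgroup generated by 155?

2

Since 155 ∈ (Z/214Z)^×, its order divides φ(214) = φ(2)·φ(107) = 1·106 = 106 = 2 · 53.
Divisors of 106: 1, 2, 53, 106.
Check 155^d mod 214 for each divisor in increasing order:
155^1 ≡ 155
155^2 ≡ 57
155^53 ≡ 1
The order of 155 is 53, so the subgroup it generates has 53 elements.
The index is φ(214) / ord(155) = 106 / 53 = 2.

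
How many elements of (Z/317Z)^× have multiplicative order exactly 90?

0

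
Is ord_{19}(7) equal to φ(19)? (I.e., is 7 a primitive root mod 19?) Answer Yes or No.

No

φ(19) = 19 − 1 = 18 = 2 · 3^2.
Test 7^(18/q) mod 19 for each prime factor q of 18:
7^9 ≡ 1 (mod 19)  [q = 2: ≡ 1 ✗]
7^6 ≡ 1 (mod 19)  [q = 3: ≡ 1 ✗]
7^9 ≡ 1 shows ord(7) | 9, strictly less than φ(19); not a primitive root.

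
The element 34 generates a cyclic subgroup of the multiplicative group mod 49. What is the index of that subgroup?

Since 34 ∈ (Z/49Z)^×, its order divides φ(49) = φ(7^2) = 7·(7−1) = 42 = 2 · 3 · 7.
Divisors of 42: 1, 2, 3, 6, 7, 14, 21, 42.
Compute 34^d (mod 49) for the divisors d until we hit 1:
34^1 ≡ 34 (mod 49)
34^2 ≡ 29 (mod 49)
34^3 ≡ 6 (mod 49)
34^6 ≡ 36 (mod 49)
34^7 ≡ 48 (mod 49)
34^14 ≡ 1 (mod 49) ✓
The order of 34 is 14, so the subgroup it generates has 14 elements.
[(Z/49Z)^× : ⟨34⟩] = 42/14 = 3.

3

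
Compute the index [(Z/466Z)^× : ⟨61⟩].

1

ord(61) | φ(466) = φ(2)·φ(233) = 1·232 = 232 = 2^3 · 29.
Divisors of 232: 1, 2, 4, 8, 29, 58, 116, 232.
Evaluate successive powers at the divisors of 232:
61^1 ≡ 61
61^2 ≡ 459
61^4 ≡ 49
61^8 ≡ 71
61^29 ≡ 245
61^58 ≡ 377
61^116 ≡ 465
61^232 ≡ 1
So ord_466(61) = 232, hence |⟨61⟩| = 232.
[(Z/466Z)^× : ⟨61⟩] = 232/232 = 1.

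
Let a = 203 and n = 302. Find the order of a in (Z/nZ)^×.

150

ord(203) | φ(302) = φ(2)·φ(151) = 1·150 = 150 = 2 · 3 · 5^2.
Divisors of 150: 1, 2, 3, 5, 6, 10, 15, 25, 30, 50, 75, 150.
Test each divisor d:
203^1 ≡ 203 (mod 302)
203^2 ≡ 137 (mod 302)
203^3 ≡ 27 (mod 302)
203^5 ≡ 75 (mod 302)
203^6 ≡ 125 (mod 302)
203^10 ≡ 189 (mod 302)
203^15 ≡ 283 (mod 302)
203^25 ≡ 33 (mod 302)
203^30 ≡ 59 (mod 302)
203^50 ≡ 183 (mod 302)
203^75 ≡ 301 (mod 302)
203^150 ≡ 1 (mod 302) ✓
Therefore the multiplicative order of 203 modulo 302 is 150.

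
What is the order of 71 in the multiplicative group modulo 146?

18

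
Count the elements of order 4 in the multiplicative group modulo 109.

φ(109) = 109 − 1 = 108 = 2^2 · 3^3.
(Z/109Z)^× is cyclic (|G| = 108); a cyclic group of order m has exactly φ(d) elements of each order d | m, and none otherwise.
4 = 2^2 divides 108, and φ(4) = 2.

2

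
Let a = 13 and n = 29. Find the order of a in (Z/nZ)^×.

ord(13) | φ(29) = 29 − 1 = 28 = 2^2 · 7.
Divisors of 28: 1, 2, 4, 7, 14, 28.
Test each divisor d:
13^1 ≡ 13 (mod 29)
13^2 ≡ 24 (mod 29)
13^4 ≡ 25 (mod 29)
13^7 ≡ 28 (mod 29)
13^14 ≡ 1 (mod 29) ✓
Hence ord(13) = 14.

14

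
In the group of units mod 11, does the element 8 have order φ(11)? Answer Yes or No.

φ(11) = 11 − 1 = 10 = 2 · 5.
Test 8^(10/q) mod 11 for each prime factor q of 10:
8^5 ≡ 10 (mod 11)  [q = 2: ≢ 1 ✓]
8^2 ≡ 9 (mod 11)  [q = 5: ≢ 1 ✓]
None equal 1, so ord_11(8) = 10: 8 is a primitive root.

Yes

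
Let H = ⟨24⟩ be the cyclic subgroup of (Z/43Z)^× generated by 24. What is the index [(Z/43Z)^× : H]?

2

Since 24 ∈ (Z/43Z)^×, its order divides φ(43) = 43 − 1 = 42 = 2 · 3 · 7.
Divisors of 42: 1, 2, 3, 6, 7, 14, 21, 42.
Test each divisor d:
24^1 ≡ 24
24^2 ≡ 17
24^3 ≡ 21
24^6 ≡ 11
24^7 ≡ 6
24^14 ≡ 36
24^21 ≡ 1
The order of 24 is 21, so the subgroup it generates has 21 elements.
[(Z/43Z)^× : ⟨24⟩] = 42/21 = 2.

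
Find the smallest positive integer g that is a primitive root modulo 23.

5

φ(23) = 23 − 1 = 22 = 2 · 11.
Test candidates g = 2, 3, … against the prime factors q ∈ {2, 11} of φ(23): g is a generator iff g^(22/q) ≢ 1 for every such q.
g = 2: 2^11 ≡ 1 — hits 1, so not a primitive root.
g = 3: 3^11 ≡ 1 — hits 1, so not a primitive root.
g = 4: 4^11 ≡ 1 — hits 1, so not a primitive root.
g = 5: 5^11 ≡ 22; 5^2 ≡ 2 — none is 1, so 5 is a primitive root.
Hence the least primitive root of 23 is 5.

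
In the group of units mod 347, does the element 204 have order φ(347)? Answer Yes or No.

φ(347) = 347 − 1 = 346 = 2 · 173.
Test 204^(346/q) mod 347 for each prime factor q of 346:
204^173 ≡ 346 (mod 347)  [q = 2: ≢ 1 ✓]
204^2 ≡ 323 (mod 347)  [q = 173: ≢ 1 ✓]
None equal 1, so ord_347(204) = 346: 204 is a primitive root.

Yes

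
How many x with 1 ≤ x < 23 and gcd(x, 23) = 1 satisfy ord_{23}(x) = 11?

10

φ(23) = 23 − 1 = 22 = 2 · 11.
Since (Z/23Z)^× is cyclic of order 22, the number of elements of order d is φ(d) when d | 22 and 0 otherwise.
11 | 22, and φ(11) = 11 − 1 = 10.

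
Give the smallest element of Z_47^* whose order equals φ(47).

φ(47) = 47 − 1 = 46 = 2 · 23.
g is a primitive root iff g^(46/q) ≢ 1 (mod 47) for each prime q ∈ {2, 23}.
g = 2: 2^23 ≡ 1 — hits 1, so not a primitive root.
g = 3: 3^23 ≡ 1 — hits 1, so not a primitive root.
g = 4: 4^23 ≡ 1 — hits 1, so not a primitive root.
g = 5: 5^23 ≡ 46; 5^2 ≡ 25 — none is 1, so 5 is a primitive root.
The smallest primitive root modulo 47 is 5.

5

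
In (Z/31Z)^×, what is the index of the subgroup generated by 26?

ord(26) | φ(31) = 31 − 1 = 30 = 2 · 3 · 5.
Divisors of 30: 1, 2, 3, 5, 6, 10, 15, 30.
Test each divisor d:
26^1 ≡ 26
26^2 ≡ 25
26^3 ≡ 30
26^5 ≡ 6
26^6 ≡ 1
Thus |⟨26⟩| = ord(26) = 6.
Index = |(Z/31Z)^×| / |⟨26⟩| = 30 / 6 = 5.

5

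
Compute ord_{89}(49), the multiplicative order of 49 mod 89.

44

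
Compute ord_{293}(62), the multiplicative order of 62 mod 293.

ord(62) | φ(293) = 293 − 1 = 292 = 2^2 · 73.
Divisors of 292: 1, 2, 4, 73, 146, 292.
Check 62^d mod 293 for each divisor in increasing order:
62^1 ≡ 62
62^2 ≡ 35
62^4 ≡ 53
62^73 ≡ 155
62^146 ≡ 292
62^292 ≡ 1
The smallest such exponent is 292, so the order of 62 is 292.

292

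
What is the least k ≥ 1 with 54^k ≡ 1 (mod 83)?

82

ord(54) | φ(83) = 83 − 1 = 82 = 2 · 41.
Divisors of 82: 1, 2, 41, 82.
Test each divisor d:
54^1 ≡ 54 (mod 83)
54^2 ≡ 11 (mod 83)
54^41 ≡ 82 (mod 83)
54^82 ≡ 1 (mod 83) ✓
Hence ord(54) = 82.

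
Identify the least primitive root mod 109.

φ(109) = 109 − 1 = 108 = 2^2 · 3^3.
g is a primitive root iff g^(108/q) ≢ 1 (mod 109) for each prime q ∈ {2, 3}.
g = 2: 2^54 ≡ 108; 2^36 ≡ 1 — hits 1, so not a primitive root.
g = 3: 3^54 ≡ 1 — hits 1, so not a primitive root.
g = 4: 4^54 ≡ 1 — hits 1, so not a primitive root.
g = 5: 5^54 ≡ 1 — hits 1, so not a primitive root.
g = 6: 6^54 ≡ 108; 6^36 ≡ 63 — none is 1, so 6 is a primitive root.
So 6 is the smallest generator of (Z/109Z)^×.

6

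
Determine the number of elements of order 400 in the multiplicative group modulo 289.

φ(289) = φ(17^2) = 17·(17−1) = 272 = 2^4 · 17.
Since (Z/289Z)^× is cyclic of order 272, the number of elements of order d is φ(d) when d | 272 and 0 otherwise.
Here 272 is not a multiple of 400, so there are no elements of order 400.

0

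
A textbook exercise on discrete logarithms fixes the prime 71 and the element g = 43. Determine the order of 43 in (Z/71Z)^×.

35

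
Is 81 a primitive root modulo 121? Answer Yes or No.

φ(121) = φ(11^2) = 11·(11−1) = 110 = 2 · 5 · 11.
81 is a primitive root mod 121 iff 81^(φ(121)/q) ≢ 1 for every prime q | φ(121), i.e. q ∈ {2, 5, 11}.
81^55 ≡ 1 (mod 121)  [q = 2: ≡ 1 ✗]
81^22 ≡ 27 (mod 121)  [q = 5: ≢ 1 ✓]
81^10 ≡ 1 (mod 121)  [q = 11: ≡ 1 ✗]
81^55 ≡ 1 shows ord(81) | 55, strictly less than φ(121); not a primitive root.

No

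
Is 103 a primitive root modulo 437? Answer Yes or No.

No

437 = 19 · 23 is a product of two distinct odd primes, so (Z/437Z)^× ≅ (Z/19Z)^× × (Z/23Z)^× is not cyclic.
No primitive root modulo 437 exists; in particular 103 is not one.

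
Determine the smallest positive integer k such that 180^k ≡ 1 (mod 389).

97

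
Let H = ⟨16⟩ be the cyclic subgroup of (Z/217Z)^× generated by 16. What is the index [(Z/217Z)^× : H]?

ord(16) | φ(217) = φ(7·31) = (7−1)·(31−1) = 6·30 = 180 = 2^2 · 3^2 · 5.
Divisors of 180: 1, 2, 3, 4, 5, 6, 9, 10, 12, 15, 18, 20, 30, 36, 45, 60, 90, 180.
Evaluate successive powers at the divisors of 180:
16^1 ≡ 16 (mod 217)
16^2 ≡ 39 (mod 217)
16^3 ≡ 190 (mod 217)
16^4 ≡ 2 (mod 217)
16^5 ≡ 32 (mod 217)
16^6 ≡ 78 (mod 217)
16^9 ≡ 64 (mod 217)
16^10 ≡ 156 (mod 217)
16^12 ≡ 8 (mod 217)
16^15 ≡ 1 (mod 217) ✓
Thus |⟨16⟩| = ord(16) = 15.
[(Z/217Z)^× : ⟨16⟩] = 180/15 = 12.

12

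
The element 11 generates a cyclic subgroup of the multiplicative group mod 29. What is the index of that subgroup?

1

By Lagrange's theorem, ord_29(11) divides φ(29) = 29 − 1 = 28 = 2^2 · 7.
Divisors of 28: 1, 2, 4, 7, 14, 28.
Evaluate successive powers at the divisors of 28:
11^1 ≡ 11 (mod 29)
11^2 ≡ 5 (mod 29)
11^4 ≡ 25 (mod 29)
11^7 ≡ 12 (mod 29)
11^14 ≡ 28 (mod 29)
11^28 ≡ 1 (mod 29) ✓
The order of 11 is 28, so the subgroup it generates has 28 elements.
The index is φ(29) / ord(11) = 28 / 28 = 1.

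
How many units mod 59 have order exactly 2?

1

φ(59) = 59 − 1 = 58 = 2 · 29.
(Z/59Z)^× is cyclic (|G| = 58); a cyclic group of order m has exactly φ(d) elements of each order d | m, and none otherwise.
2 | 58, and φ(2) = 2 − 1 = 1.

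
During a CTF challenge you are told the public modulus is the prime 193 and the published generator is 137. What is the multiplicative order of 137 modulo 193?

96

The order of 137 must divide φ(193) = 193 − 1 = 192 = 2^6 · 3.
Divisors of 192: 1, 2, 3, 4, 6, 8, 12, 16, 24, 32, 48, 64, 96, 192.
Evaluate successive powers at the divisors of 192:
137^1 ≡ 137
137^2 ≡ 48
137^3 ≡ 14
137^4 ≡ 181
137^6 ≡ 3
137^8 ≡ 144
137^12 ≡ 9
137^16 ≡ 85
137^24 ≡ 81
137^32 ≡ 84
137^48 ≡ 192
137^64 ≡ 108
137^96 ≡ 1
Hence ord(137) = 96.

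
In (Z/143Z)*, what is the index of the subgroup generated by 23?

Since 23 ∈ (Z/143Z)^×, its order divides φ(143) = φ(11·13) = (11−1)·(13−1) = 10·12 = 120 = 2^3 · 3 · 5.
Divisors of 120: 1, 2, 3, 4, 5, 6, 8, 10, 12, 15, 20, 24, 30, 40, 60, 120.
Compute 23^d (mod 143) for the divisors d until we hit 1:
23^1 ≡ 23 (mod 143)
23^2 ≡ 100 (mod 143)
23^3 ≡ 12 (mod 143)
23^4 ≡ 133 (mod 143)
23^5 ≡ 56 (mod 143)
23^6 ≡ 1 (mod 143) ✓
The order of 23 is 6, so the subgroup it generates has 6 elements.
[(Z/143Z)^× : ⟨23⟩] = 120/6 = 20.

20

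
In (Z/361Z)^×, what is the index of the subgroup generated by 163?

6

The order of 163 must divide φ(361) = φ(19^2) = 19·(19−1) = 342 = 2 · 3^2 · 19.
Divisors of 342: 1, 2, 3, 6, 9, 18, 19, 38, 57, 114, 171, 342.
Evaluate successive powers at the divisors of 342:
163^1 ≡ 163
163^2 ≡ 216
163^3 ≡ 191
163^6 ≡ 20
163^9 ≡ 210
163^18 ≡ 58
163^19 ≡ 68
163^38 ≡ 292
163^57 ≡ 1
Thus |⟨163⟩| = ord(163) = 57.
The index is φ(361) / ord(163) = 342 / 57 = 6.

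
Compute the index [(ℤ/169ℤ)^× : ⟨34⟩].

3

By Lagrange's theorem, ord_169(34) divides φ(169) = φ(13^2) = 13·(13−1) = 156 = 2^2 · 3 · 13.
Divisors of 156: 1, 2, 3, 4, 6, 12, 13, 26, 39, 52, 78, 156.
Check 34^d mod 169 for each divisor in increasing order:
34^1 ≡ 34 (mod 169)
34^2 ≡ 142 (mod 169)
34^3 ≡ 96 (mod 169)
34^4 ≡ 53 (mod 169)
34^6 ≡ 90 (mod 169)
34^12 ≡ 157 (mod 169)
34^13 ≡ 99 (mod 169)
34^26 ≡ 168 (mod 169)
34^39 ≡ 70 (mod 169)
34^52 ≡ 1 (mod 169) ✓
So ord_169(34) = 52, hence |⟨34⟩| = 52.
[(Z/169Z)^× : ⟨34⟩] = 156/52 = 3.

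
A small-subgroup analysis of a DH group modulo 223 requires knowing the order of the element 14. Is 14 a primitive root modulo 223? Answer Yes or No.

No

φ(223) = 223 − 1 = 222 = 2 · 3 · 37.
14 is a primitive root mod 223 iff 14^(φ(223)/q) ≢ 1 for every prime q | φ(223), i.e. q ∈ {2, 3, 37}.
14^111 ≡ 1 (mod 223)  [q = 2: ≡ 1 ✗]
14^74 ≡ 1 (mod 223)  [q = 3: ≡ 1 ✗]
14^6 ≡ 164 (mod 223)  [q = 37: ≢ 1 ✓]
14^111 ≡ 1 shows ord(14) | 111, strictly less than φ(223); not a primitive root.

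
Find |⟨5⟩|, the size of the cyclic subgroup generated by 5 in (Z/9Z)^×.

6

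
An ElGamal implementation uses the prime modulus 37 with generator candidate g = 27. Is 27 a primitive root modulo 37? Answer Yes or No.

φ(37) = 37 − 1 = 36 = 2^2 · 3^2.
Test 27^(36/q) mod 37 for each prime factor q of 36:
27^18 ≡ 1 (mod 37)  [q = 2: ≡ 1 ✗]
27^12 ≡ 1 (mod 37)  [q = 3: ≡ 1 ✗]
Since 27^18 ≡ 1, the order of 27 divides 18 < 36, so 27 is not a primitive root.

No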